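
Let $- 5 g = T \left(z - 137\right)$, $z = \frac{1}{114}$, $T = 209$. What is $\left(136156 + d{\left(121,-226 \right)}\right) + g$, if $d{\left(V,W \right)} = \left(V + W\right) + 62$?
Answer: $\frac{4255177}{30} \approx 1.4184 \cdot 10^{5}$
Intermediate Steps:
$z = \frac{1}{114} \approx 0.0087719$
$d{\left(V,W \right)} = 62 + V + W$
$g = \frac{171787}{30}$ ($g = - \frac{209 \left(\frac{1}{114} - 137\right)}{5} = - \frac{209 \left(- \frac{15617}{114}\right)}{5} = \left(- \frac{1}{5}\right) \left(- \frac{171787}{6}\right) = \frac{171787}{30} \approx 5726.2$)
$\left(136156 + d{\left(121,-226 \right)}\right) + g = \left(136156 + \left(62 + 121 - 226\right)\right) + \frac{171787}{30} = \left(136156 - 43\right) + \frac{171787}{30} = 136113 + \frac{171787}{30} = \frac{4255177}{30}$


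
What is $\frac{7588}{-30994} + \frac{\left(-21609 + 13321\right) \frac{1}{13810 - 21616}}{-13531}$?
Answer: $- \frac{28633003430}{116917101003} \approx -0.2449$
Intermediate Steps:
$\frac{7588}{-30994} + \frac{\left(-21609 + 13321\right) \frac{1}{13810 - 21616}}{-13531} = 7588 \left(- \frac{1}{30994}\right) + - \frac{8288}{-7806} \left(- \frac{1}{13531}\right) = - \frac{3794}{15497} + \left(-8288\right) \left(- \frac{1}{7806}\right) \left(- \frac{1}{13531}\right) = - \frac{3794}{15497} + \frac{4144}{3903} \left(- \frac{1}{13531}\right) = - \frac{3794}{15497} - \frac{592}{7544499} = - \frac{28633003430}{116917101003}$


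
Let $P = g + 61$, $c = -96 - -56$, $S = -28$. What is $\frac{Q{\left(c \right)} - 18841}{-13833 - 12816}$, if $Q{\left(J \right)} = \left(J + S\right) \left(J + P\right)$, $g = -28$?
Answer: $\frac{18365}{26649} \approx 0.68914$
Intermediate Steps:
$c = -40$ ($c = -96 + 56 = -40$)
$P = 33$ ($P = -28 + 61 = 33$)
$Q{\left(J \right)} = \left(-28 + J\right) \left(33 + J\right)$ ($Q{\left(J \right)} = \left(J - 28\right) \left(J + 33\right) = \left(-28 + J\right) \left(33 + J\right)$)
$\frac{Q{\left(c \right)} - 18841}{-13833 - 12816} = \frac{\left(-924 + \left(-40\right)^{2} + 5 \left(-40\right)\right) - 18841}{-13833 - 12816} = \frac{\left(-924 + 1600 - 200\right) - 18841}{-26649} = \left(476 - 18841\right) \left(- \frac{1}{26649}\right) = \left(-18365\right) \left(- \frac{1}{26649}\right) = \frac{18365}{26649}$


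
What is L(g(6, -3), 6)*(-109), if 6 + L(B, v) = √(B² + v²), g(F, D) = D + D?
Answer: 654 - 654*√2 ≈ -270.90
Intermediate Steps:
g(F, D) = 2*D
L(B, v) = -6 + √(B² + v²)
L(g(6, -3), 6)*(-109) = (-6 + √((2*(-3))² + 6²))*(-109) = (-6 + √((-6)² + 36))*(-109) = (-6 + √(36 + 36))*(-109) = (-6 + √72)*(-109) = (-6 + 6*√2)*(-109) = 654 - 654*√2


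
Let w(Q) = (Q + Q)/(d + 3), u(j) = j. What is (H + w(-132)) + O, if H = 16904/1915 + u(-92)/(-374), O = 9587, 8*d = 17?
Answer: 140136154933/14682305 ≈ 9544.6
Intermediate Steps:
d = 17/8 (d = (⅛)*17 = 17/8 ≈ 2.1250)
H = 3249138/358105 (H = 16904/1915 - 92/(-374) = 16904*(1/1915) - 92*(-1/374) = 16904/1915 + 46/187 = 3249138/358105 ≈ 9.0732)
w(Q) = 16*Q/41 (w(Q) = (Q + Q)/(17/8 + 3) = (2*Q)/(41/8) = (2*Q)*(8/41) = 16*Q/41)
(H + w(-132)) + O = (3249138/358105 + (16/41)*(-132)) + 9587 = (3249138/358105 - 2112/41) + 9587 = -623103102/14682305 + 9587 = 140136154933/14682305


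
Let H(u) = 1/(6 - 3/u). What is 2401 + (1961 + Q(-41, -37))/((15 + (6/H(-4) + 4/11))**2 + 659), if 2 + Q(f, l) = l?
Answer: 4393312445/1829397 ≈ 2401.5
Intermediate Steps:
Q(f, l) = -2 + l
2401 + (1961 + Q(-41, -37))/((15 + (6/H(-4) + 4/11))**2 + 659) = 2401 + (1961 + (-2 - 37))/((15 + (6/(((1/3)*(-4)/(-1 + 2*(-4)))) + 4/11))**2 + 659) = 2401 + (1961 - 39)/((15 + (6/(((1/3)*(-4)/(-1 - 8))) + 4*(1/11)))**2 + 659) = 2401 + 1922/((15 + (6/(((1/3)*(-4)/(-9))) + 4/11))**2 + 659) = 2401 + 1922/((15 + (6/(((1/3)*(-4)*(-1/9))) + 4/11))**2 + 659) = 2401 + 1922/((15 + (6/(4/27) + 4/11))**2 + 659) = 2401 + 1922/((15 + (6*(27/4) + 4/11))**2 + 659) = 2401 + 1922/((15 + (81/2 + 4/11))**2 + 659) = 2401 + 1922/((15 + 899/22)**2 + 659) = 2401 + 1922/((1229/22)**2 + 659) = 2401 + 1922/(1510441/484 + 659) = 2401 + 1922/(1829397/484) = 2401 + 1922*(484/1829397) = 2401 + 930248/1829397 = 4393312445/1829397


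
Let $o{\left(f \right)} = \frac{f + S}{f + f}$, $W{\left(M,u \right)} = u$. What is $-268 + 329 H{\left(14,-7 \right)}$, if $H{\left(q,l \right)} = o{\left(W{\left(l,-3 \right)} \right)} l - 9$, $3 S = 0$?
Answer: $- \frac{8761}{2} \approx -4380.5$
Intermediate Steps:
$S = 0$ ($S = \frac{1}{3} \cdot 0 = 0$)
$o{\left(f \right)} = \frac{1}{2}$ ($o{\left(f \right)} = \frac{f + 0}{f + f} = \frac{f}{2 f} = f \frac{1}{2 f} = \frac{1}{2}$)
$H{\left(q,l \right)} = -9 + \frac{l}{2}$ ($H{\left(q,l \right)} = \frac{l}{2} - 9 = -9 + \frac{l}{2}$)
$-268 + 329 H{\left(14,-7 \right)} = -268 + 329 \left(-9 + \frac{1}{2} \left(-7\right)\right) = -268 + 329 \left(-9 - \frac{7}{2}\right) = -268 + 329 \left(- \frac{25}{2}\right) = -268 - \frac{8225}{2} = - \frac{8761}{2}$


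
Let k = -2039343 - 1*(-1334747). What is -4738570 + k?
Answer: -5443166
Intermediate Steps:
k = -704596 (k = -2039343 + 1334747 = -704596)
-4738570 + k = -4738570 - 704596 = -5443166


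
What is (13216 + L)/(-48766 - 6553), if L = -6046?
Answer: -7170/55319 ≈ -0.12961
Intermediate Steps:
(13216 + L)/(-48766 - 6553) = (13216 - 6046)/(-48766 - 6553) = 7170/(-55319) = 7170*(-1/55319) = -7170/55319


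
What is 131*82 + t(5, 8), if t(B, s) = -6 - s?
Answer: 10728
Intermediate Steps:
131*82 + t(5, 8) = 131*82 + (-6 - 1*8) = 10742 + (-6 - 8) = 10742 - 14 = 10728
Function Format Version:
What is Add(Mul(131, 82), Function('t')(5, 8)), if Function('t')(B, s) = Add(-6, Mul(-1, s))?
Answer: 10728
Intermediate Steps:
Add(Mul(131, 82), Function('t')(5, 8)) = Add(Mul(131, 82), Add(-6, Mul(-1, 8))) = Add(10742, Add(-6, -8)) = Add(10742, -14) = 10728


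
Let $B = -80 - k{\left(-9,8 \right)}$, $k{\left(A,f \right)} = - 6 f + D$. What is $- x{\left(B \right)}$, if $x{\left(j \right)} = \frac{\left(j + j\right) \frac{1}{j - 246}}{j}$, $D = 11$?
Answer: $\frac{2}{289} \approx 0.0069204$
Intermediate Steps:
$k{\left(A,f \right)} = 11 - 6 f$ ($k{\left(A,f \right)} = - 6 f + 11 = 11 - 6 f$)
$B = -43$ ($B = -80 - \left(11 - 48\right) = -80 - -37 = -80 + 37 = -43$)
$x{\left(j \right)} = \frac{2}{-246 + j}$ ($x{\left(j \right)} = \frac{2 j \frac{1}{-246 + j}}{j} = \frac{2}{-246 + j}$)
$- x{\left(B \right)} = - \frac{2}{-246 - 43} = - \frac{2}{-289} = - \frac{2 \left(-1\right)}{289} = \left(-1\right) \left(- \frac{2}{289}\right) = \frac{2}{289}$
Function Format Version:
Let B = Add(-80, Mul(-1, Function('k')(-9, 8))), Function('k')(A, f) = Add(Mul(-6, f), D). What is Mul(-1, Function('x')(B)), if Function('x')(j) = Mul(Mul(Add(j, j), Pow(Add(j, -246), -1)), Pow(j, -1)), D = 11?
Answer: Rational(2, 289) ≈ 0.0069204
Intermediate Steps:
Function('k')(A, f) = Add(11, Mul(-6, f)) (Function('k')(A, f) = Add(Mul(-6, f), 11) = Add(11, Mul(-6, f)))
B = -43 (B = Add(-80, Mul(-1, Add(11, Mul(-6, 8)))) = Add(-80, Mul(-1, Add(11, -48))) = Add(-80, Mul(-1, -37)) = Add(-80, 37) = -43)
Function('x')(j) = Mul(2, Pow(Add(-246, j), -1)) (Function('x')(j) = Mul(Mul(Mul(2, j), Pow(Add(-246, j), -1)), Pow(j, -1)) = Mul(Mul(2, j, Pow(Add(-246, j), -1)), Pow(j, -1)) = Mul(2, Pow(Add(-246, j), -1)))
Mul(-1, Function('x')(B)) = Mul(-1, Mul(2, Pow(Add(-246, -43), -1))) = Mul(-1, Mul(2, Pow(-289, -1))) = Mul(-1, Mul(2, Rational(-1, 289))) = Mul(-1, Rational(-2, 289)) = Rational(2, 289)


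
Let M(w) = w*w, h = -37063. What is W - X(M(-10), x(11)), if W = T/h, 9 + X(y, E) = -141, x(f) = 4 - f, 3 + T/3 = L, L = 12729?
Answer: 5521272/37063 ≈ 148.97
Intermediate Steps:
T = 38178 (T = -9 + 3*12729 = -9 + 38187 = 38178)
M(w) = w²
X(y, E) = -150 (X(y, E) = -9 - 141 = -150)
W = -38178/37063 (W = 38178/(-37063) = 38178*(-1/37063) = -38178/37063 ≈ -1.0301)
W - X(M(-10), x(11)) = -38178/37063 - 1*(-150) = -38178/37063 + 150 = 5521272/37063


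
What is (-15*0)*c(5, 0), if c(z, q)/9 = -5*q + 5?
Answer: 0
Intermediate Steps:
c(z, q) = 45 - 45*q (c(z, q) = 9*(-5*q + 5) = 9*(5 - 5*q) = 45 - 45*q)
(-15*0)*c(5, 0) = (-15*0)*(45 - 45*0) = 0*(45 + 0) = 0*45 = 0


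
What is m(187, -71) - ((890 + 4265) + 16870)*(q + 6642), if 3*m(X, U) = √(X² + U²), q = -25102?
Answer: 406581500 + √40010/3 ≈ 4.0658e+8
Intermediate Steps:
m(X, U) = √(U² + X²)/3 (m(X, U) = √(X² + U²)/3 = √(U² + X²)/3)
m(187, -71) - ((890 + 4265) + 16870)*(q + 6642) = √((-71)² + 187²)/3 - ((890 + 4265) + 16870)*(-25102 + 6642) = √(5041 + 34969)/3 - (5155 + 16870)*(-18460) = √40010/3 - 22025*(-18460) = √40010/3 - 1*(-406581500) = √40010/3 + 406581500 = 406581500 + √40010/3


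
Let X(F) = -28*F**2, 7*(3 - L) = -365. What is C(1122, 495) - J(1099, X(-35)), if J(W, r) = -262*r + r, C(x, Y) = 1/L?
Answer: -3455587793/386 ≈ -8.9523e+6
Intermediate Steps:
L = 386/7 (L = 3 - 1/7*(-365) = 3 + 365/7 = 386/7 ≈ 55.143)
C(x, Y) = 7/386 (C(x, Y) = 1/(386/7) = 7/386)
J(W, r) = -261*r
C(1122, 495) - J(1099, X(-35)) = 7/386 - (-261)*(-28*(-35)**2) = 7/386 - (-261)*(-28*1225) = 7/386 - (-261)*(-34300) = 7/386 - 1*8952300 = 7/386 - 8952300 = -3455587793/386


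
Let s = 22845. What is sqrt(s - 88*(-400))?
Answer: sqrt(58045) ≈ 240.93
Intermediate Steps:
sqrt(s - 88*(-400)) = sqrt(22845 - 88*(-400)) = sqrt(22845 + 35200) = sqrt(58045)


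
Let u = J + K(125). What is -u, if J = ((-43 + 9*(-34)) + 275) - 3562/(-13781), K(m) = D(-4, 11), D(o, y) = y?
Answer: 864641/13781 ≈ 62.742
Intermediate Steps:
K(m) = 11
J = -1016232/13781 (J = ((-43 - 306) + 275) - 3562*(-1/13781) = (-349 + 275) + 3562/13781 = -74 + 3562/13781 = -1016232/13781 ≈ -73.742)
u = -864641/13781 (u = -1016232/13781 + 11 = -864641/13781 ≈ -62.742)
-u = -1*(-864641/13781) = 864641/13781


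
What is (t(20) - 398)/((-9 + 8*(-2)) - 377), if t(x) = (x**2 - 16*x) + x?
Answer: 149/201 ≈ 0.74129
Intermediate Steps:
t(x) = x**2 - 15*x
(t(20) - 398)/((-9 + 8*(-2)) - 377) = (20*(-15 + 20) - 398)/((-9 + 8*(-2)) - 377) = (20*5 - 398)/((-9 - 16) - 377) = (100 - 398)/(-25 - 377) = -298/(-402) = -298*(-1/402) = 149/201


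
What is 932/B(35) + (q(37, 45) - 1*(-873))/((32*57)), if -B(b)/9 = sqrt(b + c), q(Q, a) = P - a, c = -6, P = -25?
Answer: 803/1824 - 932*sqrt(29)/261 ≈ -18.790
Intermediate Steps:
q(Q, a) = -25 - a
B(b) = -9*sqrt(-6 + b) (B(b) = -9*sqrt(b - 6) = -9*sqrt(-6 + b))
932/B(35) + (q(37, 45) - 1*(-873))/((32*57)) = 932/((-9*sqrt(-6 + 35))) + ((-25 - 1*45) - 1*(-873))/((32*57)) = 932/((-9*sqrt(29))) + ((-25 - 45) + 873)/1824 = 932*(-sqrt(29)/261) + (-70 + 873)*(1/1824) = -932*sqrt(29)/261 + 803*(1/1824) = -932*sqrt(29)/261 + 803/1824 = 803/1824 - 932*sqrt(29)/261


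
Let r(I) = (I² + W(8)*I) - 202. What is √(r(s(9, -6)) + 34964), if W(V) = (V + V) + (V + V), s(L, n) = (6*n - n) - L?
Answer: 7*√715 ≈ 187.18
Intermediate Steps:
s(L, n) = -L + 5*n (s(L, n) = 5*n - L = -L + 5*n)
W(V) = 4*V (W(V) = 2*V + 2*V = 4*V)
r(I) = -202 + I² + 32*I (r(I) = (I² + (4*8)*I) - 202 = (I² + 32*I) - 202 = -202 + I² + 32*I)
√(r(s(9, -6)) + 34964) = √((-202 + (-1*9 + 5*(-6))² + 32*(-1*9 + 5*(-6))) + 34964) = √((-202 + (-9 - 30)² + 32*(-9 - 30)) + 34964) = √((-202 + (-39)² + 32*(-39)) + 34964) = √((-202 + 1521 - 1248) + 34964) = √(71 + 34964) = √35035 = 7*√715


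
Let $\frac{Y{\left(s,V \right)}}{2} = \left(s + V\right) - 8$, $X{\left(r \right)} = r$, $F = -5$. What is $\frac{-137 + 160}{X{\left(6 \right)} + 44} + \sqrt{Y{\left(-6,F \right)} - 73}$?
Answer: $\frac{23}{50} + i \sqrt{111} \approx 0.46 + 10.536 i$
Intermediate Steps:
$Y{\left(s,V \right)} = -16 + 2 V + 2 s$ ($Y{\left(s,V \right)} = 2 \left(\left(s + V\right) - 8\right) = 2 \left(\left(V + s\right) - 8\right) = 2 \left(-8 + V + s\right) = -16 + 2 V + 2 s$)
$\frac{-137 + 160}{X{\left(6 \right)} + 44} + \sqrt{Y{\left(-6,F \right)} - 73} = \frac{-137 + 160}{6 + 44} + \sqrt{\left(-16 + 2 \left(-5\right) + 2 \left(-6\right)\right) - 73} = \frac{23}{50} + \sqrt{\left(-16 - 10 - 12\right) - 73} = 23 \cdot \frac{1}{50} + \sqrt{-38 - 73} = \frac{23}{50} + \sqrt{-111} = \frac{23}{50} + i \sqrt{111}$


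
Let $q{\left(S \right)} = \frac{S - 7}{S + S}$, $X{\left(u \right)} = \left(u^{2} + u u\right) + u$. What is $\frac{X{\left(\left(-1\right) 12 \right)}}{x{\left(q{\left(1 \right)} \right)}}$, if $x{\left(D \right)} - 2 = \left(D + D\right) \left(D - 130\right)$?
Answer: $\frac{69}{200} \approx 0.345$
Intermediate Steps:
$X{\left(u \right)} = u + 2 u^{2}$ ($X{\left(u \right)} = \left(u^{2} + u^{2}\right) + u = 2 u^{2} + u = u + 2 u^{2}$)
$q{\left(S \right)} = \frac{-7 + S}{2 S}$
$x{\left(D \right)} = 2 + 2 D \left(-130 + D\right)$ ($x{\left(D \right)} = 2 + \left(D + D\right) \left(D - 130\right) = 2 + 2 D \left(-130 + D\right)$)
$\frac{X{\left(\left(-1\right) 12 \right)}}{x{\left(q{\left(1 \right)} \right)}} = \frac{\left(-1\right) 12 \left(1 + 2 \left(\left(-1\right) 12\right)\right)}{2 - 260 \frac{-7 + 1}{2 \cdot 1} + 2 \left(\frac{-7 + 1}{2 \cdot 1}\right)^{2}} = \frac{\left(-12\right) \left(1 + 2 \left(-12\right)\right)}{2 - 260 \cdot \frac{1}{2} \cdot 1 \left(-6\right) + 2 \left(\frac{1}{2} \cdot 1 \left(-6\right)\right)^{2}} = \frac{\left(-12\right) \left(1 - 24\right)}{2 - -780 + 2 \left(-3\right)^{2}} = \frac{\left(-12\right) \left(-23\right)}{2 + 780 + 2 \cdot 9} = \frac{276}{2 + 780 + 18} = \frac{276}{800} = 276 \cdot \frac{1}{800} = \frac{69}{200}$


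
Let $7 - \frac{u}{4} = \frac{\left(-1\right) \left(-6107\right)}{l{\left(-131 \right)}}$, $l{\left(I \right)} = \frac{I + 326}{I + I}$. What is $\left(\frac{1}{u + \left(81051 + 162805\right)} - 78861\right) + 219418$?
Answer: $\frac{7584106576607}{53957516} \approx 1.4056 \cdot 10^{5}$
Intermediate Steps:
$l{\left(I \right)} = \frac{326 + I}{2 I}$
$u = \frac{6405596}{195}$ ($u = 28 - 4 \frac{\left(-1\right) \left(-6107\right)}{\frac{1}{2} \frac{1}{-131} \left(326 - 131\right)} = 28 - 4 \frac{6107}{\frac{1}{2} \left(- \frac{1}{131}\right) 195} = 28 - 4 \frac{6107}{- \frac{195}{262}} = 28 - 4 \cdot 6107 \left(- \frac{262}{195}\right) = 28 - - \frac{6400136}{195} = 28 + \frac{6400136}{195} = \frac{6405596}{195} \approx 32849.0$)
$\left(\frac{1}{u + \left(81051 + 162805\right)} - 78861\right) + 219418 = \left(\frac{1}{\frac{6405596}{195} + \left(81051 + 162805\right)} - 78861\right) + 219418 = \left(\frac{1}{\frac{6405596}{195} + 243856} - 78861\right) + 219418 = \left(\frac{1}{\frac{53957516}{195}} - 78861\right) + 219418 = \left(\frac{195}{53957516} - 78861\right) + 219418 = - \frac{4255143669081}{53957516} + 219418 = \frac{7584106576607}{53957516}$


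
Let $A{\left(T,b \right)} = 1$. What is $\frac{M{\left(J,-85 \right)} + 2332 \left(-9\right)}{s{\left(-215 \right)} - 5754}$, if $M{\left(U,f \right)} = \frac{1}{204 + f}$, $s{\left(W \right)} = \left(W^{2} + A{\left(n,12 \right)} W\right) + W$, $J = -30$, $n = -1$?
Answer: $- \frac{2497571}{4764879} \approx -0.52416$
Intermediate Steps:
$s{\left(W \right)} = W^{2} + 2 W$ ($s{\left(W \right)} = \left(W^{2} + 1 W\right) + W = \left(W^{2} + W\right) + W = \left(W + W^{2}\right) + W = W^{2} + 2 W$)
$\frac{M{\left(J,-85 \right)} + 2332 \left(-9\right)}{s{\left(-215 \right)} - 5754} = \frac{\frac{1}{204 - 85} + 2332 \left(-9\right)}{- 215 \left(2 - 215\right) - 5754} = \frac{\frac{1}{119} - 20988}{\left(-215\right) \left(-213\right) - 5754} = \frac{\frac{1}{119} - 20988}{45795 - 5754} = - \frac{2497571}{119 \cdot 40041} = \left(- \frac{2497571}{119}\right) \frac{1}{40041} = - \frac{2497571}{4764879}$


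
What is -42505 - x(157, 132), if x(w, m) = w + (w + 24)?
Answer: -42843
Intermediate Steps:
x(w, m) = 24 + 2*w (x(w, m) = w + (24 + w) = 24 + 2*w)
-42505 - x(157, 132) = -42505 - (24 + 2*157) = -42505 - (24 + 314) = -42505 - 1*338 = -42505 - 338 = -42843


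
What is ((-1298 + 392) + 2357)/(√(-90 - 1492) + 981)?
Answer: 1423431/963943 - 1451*I*√1582/963943 ≈ 1.4767 - 0.059871*I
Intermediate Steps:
((-1298 + 392) + 2357)/(√(-90 - 1492) + 981) = (-906 + 2357)/(√(-1582) + 981) = 1451/(I*√1582 + 981) = 1451/(981 + I*√1582)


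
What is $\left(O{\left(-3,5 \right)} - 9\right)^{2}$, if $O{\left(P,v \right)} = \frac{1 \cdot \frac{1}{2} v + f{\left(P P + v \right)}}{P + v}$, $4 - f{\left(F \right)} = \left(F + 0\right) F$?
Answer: $\frac{172225}{16} \approx 10764.0$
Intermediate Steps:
$f{\left(F \right)} = 4 - F^{2}$ ($f{\left(F \right)} = 4 - \left(F + 0\right) F = 4 - F F = 4 - F^{2}$)
$O{\left(P,v \right)} = \frac{4 + \frac{v}{2} - \left(v + P^{2}\right)^{2}}{P + v}$ ($O{\left(P,v \right)} = \frac{1 \cdot \frac{1}{2} v - \left(-4 + \left(P P + v\right)^{2}\right)}{P + v} = \frac{1 \cdot \frac{1}{2} v - \left(-4 + \left(P^{2} + v\right)^{2}\right)}{P + v} = \frac{\frac{v}{2} - \left(-4 + \left(v + P^{2}\right)^{2}\right)}{P + v} = \frac{4 + \frac{v}{2} - \left(v + P^{2}\right)^{2}}{P + v}$)
$\left(O{\left(-3,5 \right)} - 9\right)^{2} = \left(\frac{4 + \frac{1}{2} \cdot 5 - \left(5 + \left(-3\right)^{2}\right)^{2}}{-3 + 5} - 9\right)^{2} = \left(\frac{4 + \frac{5}{2} - \left(5 + 9\right)^{2}}{2} - 9\right)^{2} = \left(\frac{4 + \frac{5}{2} - 14^{2}}{2} - 9\right)^{2} = \left(\frac{4 + \frac{5}{2} - 196}{2} - 9\right)^{2} = \left(\frac{1}{2} \left(- \frac{379}{2}\right) - 9\right)^{2} = \left(- \frac{379}{4} - 9\right)^{2} = \left(- \frac{415}{4}\right)^{2} = \frac{172225}{16}$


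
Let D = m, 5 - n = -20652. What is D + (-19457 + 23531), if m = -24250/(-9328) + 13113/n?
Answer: 392818091509/96344248 ≈ 4077.2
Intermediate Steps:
n = 20657 (n = 5 - 1*(-20652) = 5 + 20652 = 20657)
m = 311625157/96344248 (m = -24250/(-9328) + 13113/20657 = -24250*(-1/9328) + 13113*(1/20657) = 12125/4664 + 13113/20657 = 311625157/96344248 ≈ 3.2345)
D = 311625157/96344248 ≈ 3.2345
D + (-19457 + 23531) = 311625157/96344248 + (-19457 + 23531) = 311625157/96344248 + 4074 = 392818091509/96344248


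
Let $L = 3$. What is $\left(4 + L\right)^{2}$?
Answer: $49$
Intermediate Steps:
$\left(4 + L\right)^{2} = \left(4 + 3\right)^{2} = 7^{2} = 49$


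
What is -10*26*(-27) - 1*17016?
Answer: -9996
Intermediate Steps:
-10*26*(-27) - 1*17016 = -260*(-27) - 17016 = 7020 - 17016 = -9996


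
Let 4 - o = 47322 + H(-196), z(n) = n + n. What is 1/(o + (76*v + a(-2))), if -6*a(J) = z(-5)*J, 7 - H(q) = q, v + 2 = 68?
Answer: -3/127525 ≈ -2.3525e-5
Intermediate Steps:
v = 66 (v = -2 + 68 = 66)
z(n) = 2*n
H(q) = 7 - q
a(J) = 5*J/3 (a(J) = -2*(-5)*J/6 = -(-5)*J/3 = 5*J/3)
o = -47521 (o = 4 - (47322 + (7 - 1*(-196))) = 4 - (47322 + (7 + 196)) = 4 - (47322 + 203) = 4 - 1*47525 = 4 - 47525 = -47521)
1/(o + (76*v + a(-2))) = 1/(-47521 + (76*66 + (5/3)*(-2))) = 1/(-47521 + (5016 - 10/3)) = 1/(-47521 + 15038/3) = 1/(-127525/3) = -3/127525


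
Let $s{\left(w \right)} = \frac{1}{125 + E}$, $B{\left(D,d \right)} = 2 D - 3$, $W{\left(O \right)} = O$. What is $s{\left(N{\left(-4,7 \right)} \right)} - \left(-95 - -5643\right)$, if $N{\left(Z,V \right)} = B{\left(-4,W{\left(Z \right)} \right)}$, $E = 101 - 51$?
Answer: $- \frac{970899}{175} \approx -5548.0$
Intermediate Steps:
$E = 50$
$B{\left(D,d \right)} = -3 + 2 D$
$N{\left(Z,V \right)} = -11$ ($N{\left(Z,V \right)} = -3 + 2 \left(-4\right) = -3 - 8 = -11$)
$s{\left(w \right)} = \frac{1}{175}$ ($s{\left(w \right)} = \frac{1}{125 + 50} = \frac{1}{175}$)
$s{\left(N{\left(-4,7 \right)} \right)} - \left(-95 - -5643\right) = \frac{1}{175} - \left(-95 - -5643\right) = \frac{1}{175} - \left(-95 + 5643\right) = \frac{1}{175} - 5548 = - \frac{970899}{175}$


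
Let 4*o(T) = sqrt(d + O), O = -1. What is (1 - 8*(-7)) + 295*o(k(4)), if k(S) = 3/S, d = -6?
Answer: 57 + 295*I*sqrt(7)/4 ≈ 57.0 + 195.12*I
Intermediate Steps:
o(T) = I*sqrt(7)/4 (o(T) = sqrt(-6 - 1)/4 = sqrt(-7)/4 = (I*sqrt(7))/4 = I*sqrt(7)/4)
(1 - 8*(-7)) + 295*o(k(4)) = (1 - 8*(-7)) + 295*(I*sqrt(7)/4) = (1 + 56) + 295*I*sqrt(7)/4 = 57 + 295*I*sqrt(7)/4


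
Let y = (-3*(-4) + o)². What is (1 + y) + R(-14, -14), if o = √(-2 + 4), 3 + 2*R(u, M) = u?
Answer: 277/2 + 24*√2 ≈ 172.44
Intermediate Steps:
R(u, M) = -3/2 + u/2
o = √2 ≈ 1.4142
y = (12 + √2)² (y = (-3*(-4) + √2)² = (12 + √2)² ≈ 179.94)
(1 + y) + R(-14, -14) = (1 + (12 + √2)²) + (-3/2 + (½)*(-14)) = (1 + (12 + √2)²) + (-3/2 - 7) = (1 + (12 + √2)²) - 17/2 = -15/2 + (12 + √2)²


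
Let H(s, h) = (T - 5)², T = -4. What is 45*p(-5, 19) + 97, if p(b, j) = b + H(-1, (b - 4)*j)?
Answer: 3517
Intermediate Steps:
H(s, h) = 81 (H(s, h) = (-4 - 5)² = (-9)² = 81)
p(b, j) = 81 + b (p(b, j) = b + 81 = 81 + b)
45*p(-5, 19) + 97 = 45*(81 - 5) + 97 = 45*76 + 97 = 3420 + 97 = 3517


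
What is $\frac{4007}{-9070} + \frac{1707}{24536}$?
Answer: $- \frac{41416631}{111270760} \approx -0.37221$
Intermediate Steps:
$\frac{4007}{-9070} + \frac{1707}{24536} = 4007 \left(- \frac{1}{9070}\right) + 1707 \cdot \frac{1}{24536} = - \frac{4007}{9070} + \frac{1707}{24536} = - \frac{41416631}{111270760}$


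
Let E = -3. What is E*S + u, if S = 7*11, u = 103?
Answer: -128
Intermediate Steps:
S = 77
E*S + u = -3*77 + 103 = -231 + 103 = -128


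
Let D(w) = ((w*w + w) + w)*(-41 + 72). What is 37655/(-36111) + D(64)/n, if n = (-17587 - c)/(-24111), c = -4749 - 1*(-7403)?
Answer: 12667617136241/81213639 ≈ 1.5598e+5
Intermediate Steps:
c = 2654 (c = -4749 + 7403 = 2654)
D(w) = 31*w² + 62*w (D(w) = ((w² + w) + w)*31 = ((w + w²) + w)*31 = (w² + 2*w)*31 = 31*w² + 62*w)
n = 2249/2679 (n = (-17587 - 1*2654)/(-24111) = (-17587 - 2654)*(-1/24111) = -20241*(-1/24111) = 2249/2679 ≈ 0.83949)
37655/(-36111) + D(64)/n = 37655/(-36111) + (31*64*(2 + 64))/(2249/2679) = 37655*(-1/36111) + (31*64*66)*(2679/2249) = -37655/36111 + 130944*(2679/2249) = -37655/36111 + 350798976/2249 = 12667617136241/81213639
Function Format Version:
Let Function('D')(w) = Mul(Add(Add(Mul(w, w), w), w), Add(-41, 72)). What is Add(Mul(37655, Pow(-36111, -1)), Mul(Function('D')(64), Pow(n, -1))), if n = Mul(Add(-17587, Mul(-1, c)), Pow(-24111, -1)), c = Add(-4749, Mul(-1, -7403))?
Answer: Rational(12667617136241, 81213639) ≈ 1.5598e+5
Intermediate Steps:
c = 2654 (c = Add(-4749, 7403) = 2654)
Function('D')(w) = Add(Mul(31, Pow(w, 2)), Mul(62, w)) (Function('D')(w) = Mul(Add(Add(Pow(w, 2), w), w), 31) = Mul(Add(Add(w, Pow(w, 2)), w), 31) = Mul(Add(Pow(w, 2), Mul(2, w)), 31) = Add(Mul(31, Pow(w, 2)), Mul(62, w)))
n = Rational(2249, 2679) (n = Mul(Add(-17587, Mul(-1, 2654)), Pow(-24111, -1)) = Mul(Add(-17587, -2654), Rational(-1, 24111)) = Mul(-20241, Rational(-1, 24111)) = Rational(2249, 2679) ≈ 0.83949)
Add(Mul(37655, Pow(-36111, -1)), Mul(Function('D')(64), Pow(n, -1))) = Add(Mul(37655, Pow(-36111, -1)), Mul(Mul(31, 64, Add(2, 64)), Pow(Rational(2249, 2679), -1))) = Add(Mul(37655, Rational(-1, 36111)), Mul(Mul(31, 64, 66), Rational(2679, 2249))) = Add(Rational(-37655, 36111), Mul(130944, Rational(2679, 2249))) = Add(Rational(-37655, 36111), Rational(350798976, 2249)) = Rational(12667617136241, 81213639)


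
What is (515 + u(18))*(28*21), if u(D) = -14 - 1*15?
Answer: 285768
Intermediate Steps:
u(D) = -29 (u(D) = -14 - 15 = -29)
(515 + u(18))*(28*21) = (515 - 29)*(28*21) = 486*588 = 285768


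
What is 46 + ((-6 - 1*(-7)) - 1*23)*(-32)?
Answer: 750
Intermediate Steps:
46 + ((-6 - 1*(-7)) - 1*23)*(-32) = 46 + ((-6 + 7) - 23)*(-32) = 46 + (1 - 23)*(-32) = 46 - 22*(-32) = 46 + 704 = 750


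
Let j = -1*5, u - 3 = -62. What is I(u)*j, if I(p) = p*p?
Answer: -17405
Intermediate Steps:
u = -59 (u = 3 - 62 = -59)
I(p) = p²
j = -5
I(u)*j = (-59)²*(-5) = 3481*(-5) = -17405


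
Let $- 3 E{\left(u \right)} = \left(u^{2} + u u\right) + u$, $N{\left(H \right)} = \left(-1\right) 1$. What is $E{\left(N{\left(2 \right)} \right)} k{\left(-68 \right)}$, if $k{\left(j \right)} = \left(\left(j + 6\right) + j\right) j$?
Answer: $- \frac{8840}{3} \approx -2946.7$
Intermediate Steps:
$N{\left(H \right)} = -1$
$k{\left(j \right)} = j \left(6 + 2 j\right)$ ($k{\left(j \right)} = \left(\left(6 + j\right) + j\right) j = \left(6 + 2 j\right) j = j \left(6 + 2 j\right)$)
$E{\left(u \right)} = - \frac{2 u^{2}}{3} - \frac{u}{3}$ ($E{\left(u \right)} = - \frac{\left(u^{2} + u u\right) + u}{3} = - \frac{\left(u^{2} + u^{2}\right) + u}{3} = - \frac{2 u^{2} + u}{3} = - \frac{u + 2 u^{2}}{3} = - \frac{2 u^{2}}{3} - \frac{u}{3}$)
$E{\left(N{\left(2 \right)} \right)} k{\left(-68 \right)} = \left(- \frac{1}{3}\right) \left(-1\right) \left(1 + 2 \left(-1\right)\right) 2 \left(-68\right) \left(3 - 68\right) = \left(- \frac{1}{3}\right) \left(-1\right) \left(1 - 2\right) 2 \left(-68\right) \left(-65\right) = \left(- \frac{1}{3}\right) \left(-1\right) \left(-1\right) 8840 = \left(- \frac{1}{3}\right) 8840 = - \frac{8840}{3}$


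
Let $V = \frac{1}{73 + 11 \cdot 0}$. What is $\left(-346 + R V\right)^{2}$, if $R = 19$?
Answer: $\frac{637007121}{5329} \approx 1.1954 \cdot 10^{5}$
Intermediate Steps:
$V = \frac{1}{73}$ ($V = \frac{1}{73 + 0} = \frac{1}{73} \approx 0.013699$)
$\left(-346 + R V\right)^{2} = \left(-346 + 19 \cdot \frac{1}{73}\right)^{2} = \left(-346 + \frac{19}{73}\right)^{2} = \left(- \frac{25239}{73}\right)^{2} = \frac{637007121}{5329}$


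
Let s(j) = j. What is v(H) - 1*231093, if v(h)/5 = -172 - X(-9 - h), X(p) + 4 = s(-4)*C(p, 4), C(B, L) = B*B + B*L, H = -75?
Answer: -139533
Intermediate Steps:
C(B, L) = B² + B*L
X(p) = -4 - 4*p*(4 + p) (X(p) = -4 - 4*p*(p + 4) = -4 - 4*p*(4 + p))
v(h) = -840 + 20*(-9 - h)*(-5 - h) (v(h) = 5*(-172 - (-4 - 4*(-9 - h)*(4 + (-9 - h)))) = 5*(-172 - (-4 - 4*(-9 - h)*(-5 - h))) = 5*(-172 + (4 + 4*(-9 - h)*(-5 - h))) = 5*(-168 + 4*(-9 - h)*(-5 - h)) = -840 + 20*(-9 - h)*(-5 - h))
v(H) - 1*231093 = (-840 + 20*(5 - 75)*(9 - 75)) - 1*231093 = (-840 + 20*(-70)*(-66)) - 231093 = (-840 + 92400) - 231093 = 91560 - 231093 = -139533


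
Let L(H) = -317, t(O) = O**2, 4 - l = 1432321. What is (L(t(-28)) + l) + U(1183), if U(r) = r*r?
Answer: -33145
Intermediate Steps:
l = -1432317 (l = 4 - 1*1432321 = 4 - 1432321 = -1432317)
U(r) = r**2
(L(t(-28)) + l) + U(1183) = (-317 - 1432317) + 1183**2 = -1432634 + 1399489 = -33145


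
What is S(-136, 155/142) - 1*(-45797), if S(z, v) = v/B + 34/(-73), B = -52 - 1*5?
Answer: 27059420503/590862 ≈ 45797.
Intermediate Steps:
B = -57 (B = -52 - 5 = -57)
S(z, v) = -34/73 - v/57 (S(z, v) = v/(-57) + 34/(-73) = v*(-1/57) + 34*(-1/73) = -v/57 - 34/73 = -34/73 - v/57)
S(-136, 155/142) - 1*(-45797) = (-34/73 - 155/(57*142)) - 1*(-45797) = (-34/73 - 155/(57*142)) + 45797 = (-34/73 - 1/57*155/142) + 45797 = (-34/73 - 155/8094) + 45797 = -286511/590862 + 45797 = 27059420503/590862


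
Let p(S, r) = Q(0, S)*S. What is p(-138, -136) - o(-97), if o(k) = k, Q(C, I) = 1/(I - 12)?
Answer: 2448/25 ≈ 97.920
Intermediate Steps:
Q(C, I) = 1/(-12 + I)
p(S, r) = S/(-12 + S)
p(-138, -136) - o(-97) = -138/(-12 - 138) - 1*(-97) = -138/(-150) + 97 = -138*(-1/150) + 97 = 23/25 + 97 = 2448/25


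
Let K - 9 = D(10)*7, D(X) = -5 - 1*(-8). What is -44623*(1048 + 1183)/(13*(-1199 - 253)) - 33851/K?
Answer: 130424773/31460 ≈ 4145.7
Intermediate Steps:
D(X) = 3 (D(X) = -5 + 8 = 3)
K = 30 (K = 9 + 3*7 = 9 + 21 = 30)
-44623*(1048 + 1183)/(13*(-1199 - 253)) - 33851/K = -44623*(1048 + 1183)/(13*(-1199 - 253)) - 33851/30 = -44623/(13*(-1452/2231)) - 33851*1/30 = -44623/(13*(-1452*1/2231)) - 33851/30 = -44623/(13*(-1452/2231)) - 33851/30 = -44623/(-18876/2231) - 33851/30 = -44623*(-2231/18876) - 33851/30 = 99553913/18876 - 33851/30 = 130424773/31460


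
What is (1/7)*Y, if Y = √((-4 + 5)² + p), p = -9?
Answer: 2*I*√2/7 ≈ 0.40406*I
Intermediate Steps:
Y = 2*I*√2 (Y = √((-4 + 5)² - 9) = √(1² - 9) = √(1 - 9) = √(-8) = 2*I*√2 ≈ 2.8284*I)
(1/7)*Y = (1/7)*(2*I*√2) = (1*(⅐))*(2*I*√2) = (2*I*√2)/7 = 2*I*√2/7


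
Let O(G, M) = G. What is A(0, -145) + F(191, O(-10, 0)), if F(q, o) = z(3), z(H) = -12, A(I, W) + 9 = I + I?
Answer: -21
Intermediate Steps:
A(I, W) = -9 + 2*I (A(I, W) = -9 + (I + I) = -9 + 2*I)
F(q, o) = -12
A(0, -145) + F(191, O(-10, 0)) = (-9 + 2*0) - 12 = (-9 + 0) - 12 = -9 - 12 = -21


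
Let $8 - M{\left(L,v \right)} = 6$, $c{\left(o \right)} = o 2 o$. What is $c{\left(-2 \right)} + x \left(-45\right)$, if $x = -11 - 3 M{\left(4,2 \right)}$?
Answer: $773$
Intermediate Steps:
$c{\left(o \right)} = 2 o^{2}$ ($c{\left(o \right)} = 2 o o = 2 o^{2}$)
$M{\left(L,v \right)} = 2$ ($M{\left(L,v \right)} = 8 - 6 = 2$)
$x = -17$ ($x = -11 - 6 = -17$)
$c{\left(-2 \right)} + x \left(-45\right) = 2 \left(-2\right)^{2} - -765 = 2 \cdot 4 + 765 = 8 + 765 = 773$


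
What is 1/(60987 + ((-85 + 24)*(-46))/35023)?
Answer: 35023/2135950507 ≈ 1.6397e-5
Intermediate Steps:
1/(60987 + ((-85 + 24)*(-46))/35023) = 1/(60987 - 61*(-46)*(1/35023)) = 1/(60987 + 2806*(1/35023)) = 1/(60987 + 2806/35023) = 1/(2135950507/35023) = 35023/2135950507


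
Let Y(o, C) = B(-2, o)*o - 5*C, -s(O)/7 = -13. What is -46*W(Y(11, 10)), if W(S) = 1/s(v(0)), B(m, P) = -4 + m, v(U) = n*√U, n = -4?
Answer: -46/91 ≈ -0.50549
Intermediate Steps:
v(U) = -4*√U
s(O) = 91 (s(O) = -7*(-13) = 91)
Y(o, C) = -6*o - 5*C (Y(o, C) = (-4 - 2)*o - 5*C = -6*o - 5*C)
W(S) = 1/91
-46*W(Y(11, 10)) = -46*1/91 = -46/91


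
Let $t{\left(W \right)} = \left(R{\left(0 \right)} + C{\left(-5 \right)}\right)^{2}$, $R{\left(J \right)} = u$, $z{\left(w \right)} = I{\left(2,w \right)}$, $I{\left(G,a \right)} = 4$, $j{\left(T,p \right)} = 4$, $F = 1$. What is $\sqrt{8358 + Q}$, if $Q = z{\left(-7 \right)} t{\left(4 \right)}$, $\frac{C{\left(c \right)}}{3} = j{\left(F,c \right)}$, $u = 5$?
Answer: $\sqrt{9514} \approx 97.54$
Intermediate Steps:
$z{\left(w \right)} = 4$
$R{\left(J \right)} = 5$
$C{\left(c \right)} = 12$ ($C{\left(c \right)} = 3 \cdot 4 = 12$)
$t{\left(W \right)} = 289$ ($t{\left(W \right)} = \left(5 + 12\right)^{2} = 17^{2} = 289$)
$Q = 1156$ ($Q = 4 \cdot 289 = 1156$)
$\sqrt{8358 + Q} = \sqrt{8358 + 1156} = \sqrt{9514}$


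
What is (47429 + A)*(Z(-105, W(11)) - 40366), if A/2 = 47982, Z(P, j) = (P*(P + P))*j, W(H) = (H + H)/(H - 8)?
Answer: 17398446262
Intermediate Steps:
W(H) = 2*H/(-8 + H) (W(H) = (2*H)/(-8 + H) = 2*H/(-8 + H))
Z(P, j) = 2*j*P² (Z(P, j) = (P*(2*P))*j = (2*P²)*j = 2*j*P²)
A = 95964 (A = 2*47982 = 95964)
(47429 + A)*(Z(-105, W(11)) - 40366) = (47429 + 95964)*(2*(2*11/(-8 + 11))*(-105)² - 40366) = 143393*(2*(2*11/3)*11025 - 40366) = 143393*(2*(2*11*(⅓))*11025 - 40366) = 143393*(2*(22/3)*11025 - 40366) = 143393*(161700 - 40366) = 143393*121334 = 17398446262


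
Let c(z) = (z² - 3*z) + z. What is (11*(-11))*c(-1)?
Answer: -363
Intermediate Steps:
c(z) = z² - 2*z
(11*(-11))*c(-1) = (11*(-11))*(-(-2 - 1)) = -(-121)*(-3) = -121*3 = -363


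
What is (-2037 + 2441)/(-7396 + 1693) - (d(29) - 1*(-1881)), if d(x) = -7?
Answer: -10687826/5703 ≈ -1874.1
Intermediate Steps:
(-2037 + 2441)/(-7396 + 1693) - (d(29) - 1*(-1881)) = (-2037 + 2441)/(-7396 + 1693) - (-7 - 1*(-1881)) = 404/(-5703) - (-7 + 1881) = 404*(-1/5703) - 1*1874 = -404/5703 - 1874 = -10687826/5703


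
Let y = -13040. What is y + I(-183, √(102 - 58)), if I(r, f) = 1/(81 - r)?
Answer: -3442559/264 ≈ -13040.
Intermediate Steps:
y + I(-183, √(102 - 58)) = -13040 - 1/(-81 - 183) = -13040 - 1/(-264) = -13040 - 1*(-1/264) = -13040 + 1/264 = -3442559/264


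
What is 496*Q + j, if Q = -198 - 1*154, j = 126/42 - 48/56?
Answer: -1222129/7 ≈ -1.7459e+5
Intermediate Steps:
j = 15/7 (j = 126*(1/42) - 48*1/56 = 3 - 6/7 = 15/7 ≈ 2.1429)
Q = -352 (Q = -198 - 154 = -352)
496*Q + j = 496*(-352) + 15/7 = -174592 + 15/7 = -1222129/7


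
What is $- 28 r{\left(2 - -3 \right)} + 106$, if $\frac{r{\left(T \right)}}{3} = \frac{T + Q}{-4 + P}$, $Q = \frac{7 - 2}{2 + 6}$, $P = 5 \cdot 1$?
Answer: $- \frac{733}{2} \approx -366.5$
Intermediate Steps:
$P = 5$
$Q = \frac{5}{8} \approx 0.625$
$r{\left(T \right)} = \frac{15}{8} + 3 T$ ($r{\left(T \right)} = 3 \frac{T + \frac{5}{8}}{-4 + 5} = 3 \frac{\frac{5}{8} + T}{1} = 3 \cdot 1 \left(\frac{5}{8} + T\right) = 3 \left(\frac{5}{8} + T\right) = \frac{15}{8} + 3 T$)
$- 28 r{\left(2 - -3 \right)} + 106 = - 28 \left(\frac{15}{8} + 3 \left(2 - -3\right)\right) + 106 = - 28 \left(\frac{15}{8} + 3 \left(2 + 3\right)\right) + 106 = - 28 \left(\frac{15}{8} + 3 \cdot 5\right) + 106 = - 28 \left(\frac{15}{8} + 15\right) + 106 = \left(-28\right) \frac{135}{8} + 106 = - \frac{945}{2} + 106 = - \frac{733}{2}$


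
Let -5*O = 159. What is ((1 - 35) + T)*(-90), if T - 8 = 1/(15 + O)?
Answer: 32835/14 ≈ 2345.4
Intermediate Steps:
O = -159/5 (O = -⅕*159 = -159/5 ≈ -31.800)
T = 667/84 (T = 8 + 1/(15 - 159/5) = 8 + 1/(-84/5) = 8 - 5/84 = 667/84 ≈ 7.9405)
((1 - 35) + T)*(-90) = ((1 - 35) + 667/84)*(-90) = (-34 + 667/84)*(-90) = -2189/84*(-90) = 32835/14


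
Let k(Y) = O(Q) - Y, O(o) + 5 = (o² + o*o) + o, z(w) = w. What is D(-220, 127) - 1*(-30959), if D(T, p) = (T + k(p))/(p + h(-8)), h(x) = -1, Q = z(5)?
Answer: 433393/14 ≈ 30957.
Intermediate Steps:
Q = 5
O(o) = -5 + o + 2*o² (O(o) = -5 + ((o² + o*o) + o) = -5 + ((o² + o²) + o) = -5 + (2*o² + o) = -5 + (o + 2*o²) = -5 + o + 2*o²)
k(Y) = 50 - Y (k(Y) = (-5 + 5 + 2*5²) - Y = (-5 + 5 + 2*25) - Y = (-5 + 5 + 50) - Y = 50 - Y)
D(T, p) = (50 + T - p)/(-1 + p) (D(T, p) = (T + (50 - p))/(p - 1) = (50 + T - p)/(-1 + p))
D(-220, 127) - 1*(-30959) = (50 - 220 - 1*127)/(-1 + 127) - 1*(-30959) = (50 - 220 - 127)/126 + 30959 = (1/126)*(-297) + 30959 = -33/14 + 30959 = 433393/14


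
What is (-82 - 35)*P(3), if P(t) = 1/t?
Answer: -39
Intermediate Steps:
(-82 - 35)*P(3) = (-82 - 35)/3 = -117*1/3 = -39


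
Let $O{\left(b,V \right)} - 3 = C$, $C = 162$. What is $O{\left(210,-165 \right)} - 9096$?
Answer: $-8931$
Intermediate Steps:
$O{\left(b,V \right)} = 165$ ($O{\left(b,V \right)} = 3 + 162 = 165$)
$O{\left(210,-165 \right)} - 9096 = 165 - 9096 = -8931$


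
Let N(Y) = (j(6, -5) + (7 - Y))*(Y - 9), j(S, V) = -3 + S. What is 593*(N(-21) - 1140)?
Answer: -1227510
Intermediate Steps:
N(Y) = (-9 + Y)*(10 - Y) (N(Y) = ((-3 + 6) + (7 - Y))*(Y - 9) = (3 + (7 - Y))*(-9 + Y) = (10 - Y)*(-9 + Y) = (-9 + Y)*(10 - Y))
593*(N(-21) - 1140) = 593*((-90 - 1*(-21)² + 19*(-21)) - 1140) = 593*((-90 - 1*441 - 399) - 1140) = 593*((-90 - 441 - 399) - 1140) = 593*(-930 - 1140) = 593*(-2070) = -1227510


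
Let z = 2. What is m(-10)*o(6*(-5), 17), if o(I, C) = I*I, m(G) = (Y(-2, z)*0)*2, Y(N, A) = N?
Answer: 0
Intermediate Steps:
m(G) = 0 (m(G) = -2*0*2 = 0*2 = 0)
o(I, C) = I**2
m(-10)*o(6*(-5), 17) = 0*(6*(-5))**2 = 0*(-30)**2 = 0*900 = 0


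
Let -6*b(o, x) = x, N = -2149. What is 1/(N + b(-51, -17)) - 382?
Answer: -4919020/12877 ≈ -382.00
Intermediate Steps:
b(o, x) = -x/6
1/(N + b(-51, -17)) - 382 = 1/(-2149 - ⅙*(-17)) - 382 = 1/(-2149 + 17/6) - 382 = 1/(-12877/6) - 382 = -6/12877 - 382 = -4919020/12877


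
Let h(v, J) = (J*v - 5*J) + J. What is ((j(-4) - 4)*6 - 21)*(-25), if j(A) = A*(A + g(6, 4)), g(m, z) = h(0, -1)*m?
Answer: 13125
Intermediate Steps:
h(v, J) = -4*J + J*v (h(v, J) = (-5*J + J*v) + J = -4*J + J*v)
g(m, z) = 4*m (g(m, z) = (-(-4 + 0))*m = (-1*(-4))*m = 4*m)
j(A) = A*(24 + A) (j(A) = A*(A + 4*6) = A*(A + 24) = A*(24 + A))
((j(-4) - 4)*6 - 21)*(-25) = ((-4*(24 - 4) - 4)*6 - 21)*(-25) = ((-4*20 - 4)*6 - 21)*(-25) = ((-80 - 4)*6 - 21)*(-25) = (-84*6 - 21)*(-25) = (-504 - 21)*(-25) = -525*(-25) = 13125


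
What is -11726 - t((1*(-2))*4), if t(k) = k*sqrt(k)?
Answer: -11726 + 16*I*sqrt(2) ≈ -11726.0 + 22.627*I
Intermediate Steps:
t(k) = k**(3/2)
-11726 - t((1*(-2))*4) = -11726 - ((1*(-2))*4)**(3/2) = -11726 - (-2*4)**(3/2) = -11726 - (-8)**(3/2) = -11726 - (-16)*I*sqrt(2) = -11726 + 16*I*sqrt(2)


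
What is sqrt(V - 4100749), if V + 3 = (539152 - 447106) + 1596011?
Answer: I*sqrt(2412695) ≈ 1553.3*I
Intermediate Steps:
V = 1688054 (V = -3 + ((539152 - 447106) + 1596011) = -3 + (92046 + 1596011) = -3 + 1688057 = 1688054)
sqrt(V - 4100749) = sqrt(1688054 - 4100749) = sqrt(-2412695) = I*sqrt(2412695)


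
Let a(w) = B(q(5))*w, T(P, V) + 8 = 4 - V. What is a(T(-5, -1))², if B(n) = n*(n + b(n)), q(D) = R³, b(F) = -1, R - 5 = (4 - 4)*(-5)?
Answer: 2162250000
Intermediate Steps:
R = 5 (R = 5 + (4 - 4)*(-5) = 5 + 0*(-5) = 5 + 0 = 5)
T(P, V) = -4 - V (T(P, V) = -8 + (4 - V) = -4 - V)
q(D) = 125 (q(D) = 5³ = 125)
B(n) = n*(-1 + n) (B(n) = n*(n - 1) = n*(-1 + n))
a(w) = 15500*w (a(w) = (125*(-1 + 125))*w = (125*124)*w = 15500*w)
a(T(-5, -1))² = (15500*(-4 - 1*(-1)))² = (15500*(-4 + 1))² = (15500*(-3))² = (-46500)² = 2162250000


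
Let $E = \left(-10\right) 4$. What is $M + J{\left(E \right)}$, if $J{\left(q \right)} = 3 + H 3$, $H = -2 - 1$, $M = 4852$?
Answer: $4846$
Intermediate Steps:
$E = -40$
$H = -3$ ($H = -2 - 1 = -3$)
$J{\left(q \right)} = -6$ ($J{\left(q \right)} = 3 - 9 = -6$)
$M + J{\left(E \right)} = 4852 - 6 = 4846$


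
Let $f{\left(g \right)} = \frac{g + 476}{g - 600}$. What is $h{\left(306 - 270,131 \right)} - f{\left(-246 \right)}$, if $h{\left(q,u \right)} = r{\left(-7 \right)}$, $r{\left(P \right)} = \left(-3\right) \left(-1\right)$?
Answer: $\frac{1384}{423} \approx 3.2719$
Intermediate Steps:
$r{\left(P \right)} = 3$
$h{\left(q,u \right)} = 3$
$f{\left(g \right)} = \frac{476 + g}{-600 + g}$
$h{\left(306 - 270,131 \right)} - f{\left(-246 \right)} = 3 - \frac{476 - 246}{-600 - 246} = 3 - \frac{1}{-846} \cdot 230 = 3 - \left(- \frac{1}{846}\right) 230 = 3 - - \frac{115}{423} = 3 + \frac{115}{423} = \frac{1384}{423}$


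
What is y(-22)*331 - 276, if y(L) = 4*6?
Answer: 7668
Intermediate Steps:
y(L) = 24
y(-22)*331 - 276 = 24*331 - 276 = 7944 - 276 = 7668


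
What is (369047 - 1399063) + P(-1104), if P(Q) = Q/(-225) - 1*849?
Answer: -77314507/75 ≈ -1.0309e+6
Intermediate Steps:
P(Q) = -849 - Q/225 (P(Q) = Q*(-1/225) - 849 = -Q/225 - 849 = -849 - Q/225)
(369047 - 1399063) + P(-1104) = (369047 - 1399063) + (-849 - 1/225*(-1104)) = -1030016 + (-849 + 368/75) = -1030016 - 63307/75 = -77314507/75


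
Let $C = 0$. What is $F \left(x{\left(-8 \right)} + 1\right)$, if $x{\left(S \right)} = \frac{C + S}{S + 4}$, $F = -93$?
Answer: $-279$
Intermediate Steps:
$x{\left(S \right)} = \frac{S}{4 + S}$ ($x{\left(S \right)} = \frac{0 + S}{S + 4} = \frac{S}{4 + S}$)
$F \left(x{\left(-8 \right)} + 1\right) = - 93 \left(- \frac{8}{4 - 8} + 1\right) = - 93 \left(- \frac{8}{-4} + 1\right) = - 93 \left(\left(-8\right) \left(- \frac{1}{4}\right) + 1\right) = - 93 \left(2 + 1\right) = \left(-93\right) 3 = -279$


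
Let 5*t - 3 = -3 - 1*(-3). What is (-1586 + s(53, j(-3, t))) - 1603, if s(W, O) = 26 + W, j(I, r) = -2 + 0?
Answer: -3110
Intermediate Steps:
t = 3/5 (t = 3/5 + (-3 - 1*(-3))/5 = 3/5 + (-3 + 3)/5 = 3/5 + (1/5)*0 = 3/5 + 0 = 3/5 ≈ 0.60000)
j(I, r) = -2
(-1586 + s(53, j(-3, t))) - 1603 = (-1586 + (26 + 53)) - 1603 = (-1586 + 79) - 1603 = -1507 - 1603 = -3110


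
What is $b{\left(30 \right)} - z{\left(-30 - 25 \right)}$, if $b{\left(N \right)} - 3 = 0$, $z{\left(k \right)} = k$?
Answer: $58$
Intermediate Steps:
$b{\left(N \right)} = 3$ ($b{\left(N \right)} = 3 + 0 = 3$)
$b{\left(30 \right)} - z{\left(-30 - 25 \right)} = 3 - \left(-30 - 25\right) = 3 - -55 = 3 + 55 = 58$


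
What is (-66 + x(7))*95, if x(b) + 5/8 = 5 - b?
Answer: -52155/8 ≈ -6519.4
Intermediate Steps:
x(b) = 35/8 - b (x(b) = -5/8 + (5 - b) = 35/8 - b)
(-66 + x(7))*95 = (-66 + (35/8 - 1*7))*95 = (-66 + (35/8 - 7))*95 = (-66 - 21/8)*95 = -549/8*95 = -52155/8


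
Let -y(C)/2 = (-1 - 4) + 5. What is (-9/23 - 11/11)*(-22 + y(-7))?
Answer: 704/23 ≈ 30.609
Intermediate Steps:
y(C) = 0 (y(C) = -2*((-1 - 4) + 5) = -2*(-5 + 5) = -2*0 = 0)
(-9/23 - 11/11)*(-22 + y(-7)) = (-9/23 - 11/11)*(-22 + 0) = (-9*1/23 - 11*1/11)*(-22) = (-9/23 - 1)*(-22) = -32/23*(-22) = 704/23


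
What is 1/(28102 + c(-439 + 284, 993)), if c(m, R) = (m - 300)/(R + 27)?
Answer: 204/5732717 ≈ 3.5585e-5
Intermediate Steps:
c(m, R) = (-300 + m)/(27 + R)
1/(28102 + c(-439 + 284, 993)) = 1/(28102 + (-300 + (-439 + 284))/(27 + 993)) = 1/(28102 + (-300 - 155)/1020) = 1/(28102 + (1/1020)*(-455)) = 1/(28102 - 91/204) = 1/(5732717/204) = 204/5732717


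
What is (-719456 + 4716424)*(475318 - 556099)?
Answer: -322879072008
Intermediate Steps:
(-719456 + 4716424)*(475318 - 556099) = 3996968*(-80781) = -322879072008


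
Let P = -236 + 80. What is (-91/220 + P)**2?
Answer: 1184116921/48400 ≈ 24465.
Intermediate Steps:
P = -156
(-91/220 + P)**2 = (-91/220 - 156)**2 = (-34411/220)**2 = 1184116921/48400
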